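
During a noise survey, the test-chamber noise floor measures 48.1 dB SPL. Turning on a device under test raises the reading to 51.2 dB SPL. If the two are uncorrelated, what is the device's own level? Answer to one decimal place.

Subtract intensities: L_src = 10·log₁₀(10^(L_total/10) − 10^(L_bg/10)).
L_src = 10·log₁₀(10^(51.2/10) − 10^(48.1/10)) = 10·log₁₀(67260) = 48.3 dB SPL.

48.3 dB SPL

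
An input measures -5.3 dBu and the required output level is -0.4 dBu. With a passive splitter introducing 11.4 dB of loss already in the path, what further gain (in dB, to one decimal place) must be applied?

The required make-up gain is the shortfall in the dB sum.
G = -0.4 − (-5.3) + 11.4 = 16.3 dB.

16.3 dB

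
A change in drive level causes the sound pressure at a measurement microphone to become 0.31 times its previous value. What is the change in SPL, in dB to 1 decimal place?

-10.2 dB

Sound pressure is an amplitude quantity: ΔL = 20·log₁₀(p₂/p₁).
20·log₁₀(0.31) = -10.2 dB.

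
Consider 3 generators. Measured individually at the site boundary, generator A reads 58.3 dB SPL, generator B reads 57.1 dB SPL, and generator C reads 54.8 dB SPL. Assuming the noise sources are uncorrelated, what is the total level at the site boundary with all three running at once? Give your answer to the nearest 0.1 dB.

61.7 dB SPL

Incoherent sources sum as intensities:
L_total = 10·log₁₀(10^(58.3/10) + 10^(57.1/10) + 10^(54.8/10)) = 10·log₁₀(1491000) = 61.7 dB SPL.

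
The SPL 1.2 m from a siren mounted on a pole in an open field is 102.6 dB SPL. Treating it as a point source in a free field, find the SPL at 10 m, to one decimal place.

Inverse-square spreading gives ΔL = −20·log₁₀(d₂/d₁).
ΔL = −20·log₁₀(10/1.2) = -18.42 dB, so L₂ = 102.6 + (-18.42) = 84.2 dB SPL.

84.2 dB SPL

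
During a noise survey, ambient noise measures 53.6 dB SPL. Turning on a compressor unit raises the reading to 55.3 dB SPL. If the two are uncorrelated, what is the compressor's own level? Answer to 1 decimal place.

50.4 dB SPL

Remove the background by subtracting linear intensities:
L_src = 10·log₁₀(10^(55.3/10) − 10^(53.6/10)) = 10·log₁₀(109800) = 50.4 dB SPL.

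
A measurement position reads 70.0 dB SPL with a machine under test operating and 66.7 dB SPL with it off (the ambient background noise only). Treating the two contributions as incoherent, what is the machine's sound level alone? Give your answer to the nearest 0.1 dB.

67.3 dB SPL

Subtract intensities: L_src = 10·log₁₀(10^(L_total/10) − 10^(L_bg/10)).
L_src = 10·log₁₀(10^(70.0/10) − 10^(66.7/10)) = 10·log₁₀(5323000) = 67.3 dB SPL.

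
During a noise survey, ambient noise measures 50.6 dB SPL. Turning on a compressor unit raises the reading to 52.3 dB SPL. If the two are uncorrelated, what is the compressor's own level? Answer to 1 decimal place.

Background correction is a power subtraction:
L_src = 10·log₁₀(10^(52.3/10) − 10^(50.6/10)) = 10·log₁₀(55010) = 47.4 dB SPL.

47.4 dB SPL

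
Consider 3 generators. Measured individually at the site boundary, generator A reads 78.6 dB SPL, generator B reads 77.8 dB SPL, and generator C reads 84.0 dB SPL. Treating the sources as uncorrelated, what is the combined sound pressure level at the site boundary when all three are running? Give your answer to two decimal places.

Add the sources as powers (linear), then convert back to dB:
L_total = 10·log₁₀(10^(78.6/10) + 10^(77.8/10) + 10^(84.0/10)) = 10·log₁₀(383900000) = 85.84 dB SPL.

85.84 dB SPL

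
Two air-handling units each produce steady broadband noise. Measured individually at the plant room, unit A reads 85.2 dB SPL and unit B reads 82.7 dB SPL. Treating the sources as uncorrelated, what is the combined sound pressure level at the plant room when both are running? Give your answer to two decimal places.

87.14 dB SPL

Uncorrelated sources add in intensity (power), not in dB.
L_total = 10·log₁₀(10^(85.2/10) + 10^(82.7/10)) = 10·log₁₀(517300000) = 87.14 dB SPL.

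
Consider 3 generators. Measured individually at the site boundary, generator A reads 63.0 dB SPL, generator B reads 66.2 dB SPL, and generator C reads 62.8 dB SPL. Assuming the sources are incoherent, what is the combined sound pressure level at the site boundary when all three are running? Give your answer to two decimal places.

69.07 dB SPL

Incoherent sources sum as intensities:
L_total = 10·log₁₀(10^(63.0/10) + 10^(66.2/10) + 10^(62.8/10)) = 10·log₁₀(8069000) = 69.07 dB SPL.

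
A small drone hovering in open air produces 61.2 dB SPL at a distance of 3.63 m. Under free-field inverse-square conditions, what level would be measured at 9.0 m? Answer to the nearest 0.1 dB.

53.3 dB SPL

Free-field point source: level drops by 20·log₁₀ of the distance ratio.
ΔL = −20·log₁₀(9.0/3.63) = -7.89 dB, so L₂ = 61.2 + (-7.89) = 53.3 dB SPL.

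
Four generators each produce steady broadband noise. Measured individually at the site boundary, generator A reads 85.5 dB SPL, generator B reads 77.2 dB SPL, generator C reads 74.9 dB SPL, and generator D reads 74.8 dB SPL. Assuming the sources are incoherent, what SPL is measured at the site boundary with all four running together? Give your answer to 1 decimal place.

86.7 dB SPL

Uncorrelated sources add in intensity (power), not in dB.
L_total = 10·log₁₀(10^(85.5/10) + 10^(77.2/10) + 10^(74.9/10) + 10^(74.8/10)) = 10·log₁₀(468400000) = 86.7 dB SPL.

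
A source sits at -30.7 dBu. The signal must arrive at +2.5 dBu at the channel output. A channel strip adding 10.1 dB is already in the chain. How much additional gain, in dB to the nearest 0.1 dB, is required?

The required make-up gain is the shortfall in the dB sum.
G = +2.5 − (-30.7) − 10.1 = 23.1 dB.

23.1 dB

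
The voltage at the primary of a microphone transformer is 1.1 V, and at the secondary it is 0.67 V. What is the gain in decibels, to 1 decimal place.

-4.3 dB

Voltage ratio → dB uses the 20·log₁₀ form:
20·log₁₀(0.67/1.1) = 20·log₁₀(0.6091) = -4.3 dB.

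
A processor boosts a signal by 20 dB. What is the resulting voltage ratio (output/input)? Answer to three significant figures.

Voltage ratio = 10^(dB/20).
10^(20/20) = 10^(1.000) = 10.0.

10.0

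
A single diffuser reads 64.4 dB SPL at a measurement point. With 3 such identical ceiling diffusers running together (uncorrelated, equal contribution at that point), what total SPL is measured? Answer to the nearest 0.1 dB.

69.2 dB SPL

3 equal incoherent sources raise the level by 10·log₁₀(3) = 4.77 dB.
L_total = 64.4 + 4.77 = 69.2 dB SPL.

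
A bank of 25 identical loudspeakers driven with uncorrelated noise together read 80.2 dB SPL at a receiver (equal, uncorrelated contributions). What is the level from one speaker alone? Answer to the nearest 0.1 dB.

25 equal incoherent sources add 10·log₁₀(25) = 13.98 dB over one source.
L_one = 80.2 − 13.98 = 66.2 dB SPL.

66.2 dB SPL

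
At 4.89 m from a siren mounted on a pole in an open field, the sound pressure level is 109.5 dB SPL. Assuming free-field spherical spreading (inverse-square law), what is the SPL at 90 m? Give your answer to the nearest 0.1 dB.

For a point source in a free field, ΔL = −20·log₁₀(d₂/d₁).
ΔL = −20·log₁₀(90/4.89) = -25.30 dB, so L₂ = 109.5 + (-25.30) = 84.2 dB SPL.

84.2 dB SPL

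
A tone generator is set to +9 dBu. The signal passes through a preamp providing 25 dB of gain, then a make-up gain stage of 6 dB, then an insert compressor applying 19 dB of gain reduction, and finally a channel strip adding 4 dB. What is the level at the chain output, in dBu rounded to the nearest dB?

In dB, series stages simply add:
+9 + 25 + 6 − 19 + 4 = +25 dBu.

+25 dBu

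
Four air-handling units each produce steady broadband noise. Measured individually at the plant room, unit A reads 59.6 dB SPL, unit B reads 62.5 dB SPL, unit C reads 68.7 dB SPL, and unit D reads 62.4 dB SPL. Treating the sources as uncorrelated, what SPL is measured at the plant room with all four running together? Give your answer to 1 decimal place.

70.7 dB SPL

Incoherent sources sum as intensities:
L_total = 10·log₁₀(10^(59.6/10) + 10^(62.5/10) + 10^(68.7/10) + 10^(62.4/10)) = 10·log₁₀(11840000) = 70.7 dB SPL.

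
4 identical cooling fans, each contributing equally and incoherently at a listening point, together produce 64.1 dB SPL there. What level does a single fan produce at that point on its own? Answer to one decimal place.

58.1 dB SPL

4 equal incoherent sources add 10·log₁₀(4) = 6.02 dB over one source.
L_one = 64.1 − 6.02 = 58.1 dB SPL.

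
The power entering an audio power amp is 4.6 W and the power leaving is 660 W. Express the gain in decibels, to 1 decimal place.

21.6 dB

Power is a power quantity, so gain = 10·log₁₀(P_out/P_in).
10·log₁₀(660/4.6) = 10·log₁₀(143.5) = 21.6 dB.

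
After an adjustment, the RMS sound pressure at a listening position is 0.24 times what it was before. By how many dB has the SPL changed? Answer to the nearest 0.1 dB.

SPL change from a pressure ratio uses the 20·log₁₀ form:
20·log₁₀(0.24) = -12.4 dB.

-12.4 dB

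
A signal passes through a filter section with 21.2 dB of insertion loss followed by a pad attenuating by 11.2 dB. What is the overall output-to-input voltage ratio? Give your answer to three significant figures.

0.0240

Net gain = (−21.2) + (−11.2) = -32.4 dB.
Voltage ratio = 10^(-32.4/20) = 0.0240.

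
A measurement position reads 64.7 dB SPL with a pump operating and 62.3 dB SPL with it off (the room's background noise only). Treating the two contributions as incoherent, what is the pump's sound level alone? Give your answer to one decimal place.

61.0 dB SPL

Remove the background by subtracting linear intensities:
L_src = 10·log₁₀(10^(64.7/10) − 10^(62.3/10)) = 10·log₁₀(1253000) = 61.0 dB SPL.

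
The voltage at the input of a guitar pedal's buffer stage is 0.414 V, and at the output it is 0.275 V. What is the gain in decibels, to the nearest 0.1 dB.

-3.6 dB

Voltage is an amplitude quantity, so gain = 20·log₁₀(V_out/V_in).
20·log₁₀(0.275/0.414) = 20·log₁₀(0.6643) = -3.6 dB.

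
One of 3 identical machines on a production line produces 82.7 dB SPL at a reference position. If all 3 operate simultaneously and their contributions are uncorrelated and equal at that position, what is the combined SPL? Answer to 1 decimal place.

3 equal incoherent sources raise the level by 10·log₁₀(3) = 4.77 dB.
L_total = 82.7 + 4.77 = 87.5 dB SPL.

87.5 dB SPL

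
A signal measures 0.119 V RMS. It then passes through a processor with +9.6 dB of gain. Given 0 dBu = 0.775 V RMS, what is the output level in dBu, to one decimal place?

Input level: 20·log₁₀(0.119/0.775) = -16.28 dBu.
Output: -16.28 + 9.6 = -6.7 dBu.

-6.7 dBu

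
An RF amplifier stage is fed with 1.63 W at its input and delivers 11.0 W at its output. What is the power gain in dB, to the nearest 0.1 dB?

8.3 dB

Power is a power quantity, so gain = 10·log₁₀(P_out/P_in).
10·log₁₀(11.0/1.63) = 10·log₁₀(6.748) = 8.3 dB.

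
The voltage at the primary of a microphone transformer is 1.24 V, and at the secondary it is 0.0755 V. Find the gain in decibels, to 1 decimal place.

-24.3 dB

Voltage is an amplitude quantity, so gain = 20·log₁₀(V_out/V_in).
20·log₁₀(0.0755/1.24) = 20·log₁₀(0.06089) = -24.3 dB.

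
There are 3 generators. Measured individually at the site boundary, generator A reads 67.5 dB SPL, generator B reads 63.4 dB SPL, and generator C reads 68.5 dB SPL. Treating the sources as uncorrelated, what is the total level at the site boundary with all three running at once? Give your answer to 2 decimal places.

Incoherent sources sum as intensities:
L_total = 10·log₁₀(10^(67.5/10) + 10^(63.4/10) + 10^(68.5/10)) = 10·log₁₀(14890000) = 71.73 dB SPL.

71.73 dB SPL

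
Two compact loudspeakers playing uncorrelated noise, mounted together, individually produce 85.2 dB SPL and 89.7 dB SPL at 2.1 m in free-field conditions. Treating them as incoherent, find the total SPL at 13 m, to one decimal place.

Combined at 2.1 m: 10·log₁₀(10^(85.2/10)+10^(89.7/10)) = 91.02 dB SPL.
Then apply −20·log₁₀(13/2.1) = -15.83 dB → 75.2 dB SPL.

75.2 dB SPL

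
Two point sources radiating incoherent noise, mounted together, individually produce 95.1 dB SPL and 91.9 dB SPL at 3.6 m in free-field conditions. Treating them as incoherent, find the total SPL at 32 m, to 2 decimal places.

Combined at 3.6 m: 10·log₁₀(10^(95.1/10)+10^(91.9/10)) = 96.799 dB SPL.
Then apply −20·log₁₀(32/3.6) = -18.977 dB → 77.82 dB SPL.

77.82 dB SPL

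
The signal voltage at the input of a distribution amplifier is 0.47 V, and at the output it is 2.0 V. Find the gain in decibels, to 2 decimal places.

12.58 dB

Voltage ratio → dB uses the 20·log₁₀ form:
20·log₁₀(2.0/0.47) = 20·log₁₀(4.255) = 12.58 dB.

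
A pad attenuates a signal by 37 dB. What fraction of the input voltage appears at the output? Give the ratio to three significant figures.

0.0141

Voltage ratio = 10^(dB/20).
10^(-37/20) = 10^(-1.850) = 0.0141.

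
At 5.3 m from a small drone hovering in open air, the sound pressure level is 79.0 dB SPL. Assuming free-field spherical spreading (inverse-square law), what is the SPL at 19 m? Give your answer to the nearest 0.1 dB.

Free-field point source: level drops by 20·log₁₀ of the distance ratio.
ΔL = −20·log₁₀(19/5.3) = -11.09 dB, so L₂ = 79.0 + (-11.09) = 67.9 dB SPL.

67.9 dB SPL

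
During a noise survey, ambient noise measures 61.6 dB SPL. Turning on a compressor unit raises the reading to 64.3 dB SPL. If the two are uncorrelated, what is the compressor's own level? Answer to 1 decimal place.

61.0 dB SPL

Subtract intensities: L_src = 10·log₁₀(10^(L_total/10) − 10^(L_bg/10)).
L_src = 10·log₁₀(10^(64.3/10) − 10^(61.6/10)) = 10·log₁₀(1246000) = 61.0 dB SPL.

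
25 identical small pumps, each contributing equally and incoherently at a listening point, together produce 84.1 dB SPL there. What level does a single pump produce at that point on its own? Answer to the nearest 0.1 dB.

25 equal incoherent sources add 10·log₁₀(25) = 13.98 dB over one source.
L_one = 84.1 − 13.98 = 70.1 dB SPL.

70.1 dB SPL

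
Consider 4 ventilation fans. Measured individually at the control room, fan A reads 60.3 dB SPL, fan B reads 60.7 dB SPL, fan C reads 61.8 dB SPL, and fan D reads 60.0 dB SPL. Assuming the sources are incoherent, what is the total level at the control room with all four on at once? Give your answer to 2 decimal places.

66.78 dB SPL

Uncorrelated sources add in intensity (power), not in dB.
L_total = 10·log₁₀(10^(60.3/10) + 10^(60.7/10) + 10^(61.8/10) + 10^(60.0/10)) = 10·log₁₀(4760000) = 66.78 dB SPL.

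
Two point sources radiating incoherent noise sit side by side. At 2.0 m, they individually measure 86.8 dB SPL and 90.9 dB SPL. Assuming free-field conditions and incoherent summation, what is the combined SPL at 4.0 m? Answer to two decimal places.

86.31 dB SPL

Combined at 2.0 m: 10·log₁₀(10^(86.8/10)+10^(90.9/10)) = 92.327 dB SPL.
Then apply −20·log₁₀(4.0/2.0) = -6.021 dB → 86.31 dB SPL.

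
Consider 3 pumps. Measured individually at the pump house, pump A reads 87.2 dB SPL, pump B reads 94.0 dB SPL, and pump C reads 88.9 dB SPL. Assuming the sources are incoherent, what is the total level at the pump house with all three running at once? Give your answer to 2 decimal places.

Incoherent sources sum as intensities:
L_total = 10·log₁₀(10^(87.2/10) + 10^(94.0/10) + 10^(88.9/10)) = 10·log₁₀(3813000000) = 95.81 dB SPL.

95.81 dB SPL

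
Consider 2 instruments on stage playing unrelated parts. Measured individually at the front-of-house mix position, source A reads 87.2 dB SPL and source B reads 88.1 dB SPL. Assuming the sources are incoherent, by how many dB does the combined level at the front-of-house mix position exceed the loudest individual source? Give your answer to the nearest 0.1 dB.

Incoherent sources sum as intensities:
L_total = 10·log₁₀(10^(87.2/10) + 10^(88.1/10)) = 90.68 dB SPL.
Excess over the loudest (88.1 dB): 90.68 − 88.1 = 2.6 dB.

2.6 dB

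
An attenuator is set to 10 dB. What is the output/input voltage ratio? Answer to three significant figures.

0.316

Voltage ratio = 10^(dB/20).
10^(-10/20) = 10^(-0.5000) = 0.316.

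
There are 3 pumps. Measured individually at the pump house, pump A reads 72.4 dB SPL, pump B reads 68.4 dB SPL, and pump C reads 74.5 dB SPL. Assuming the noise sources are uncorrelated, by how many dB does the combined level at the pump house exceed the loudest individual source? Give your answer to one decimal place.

Uncorrelated sources add in intensity (power), not in dB.
L_total = 10·log₁₀(10^(72.4/10) + 10^(68.4/10) + 10^(74.5/10)) = 77.20 dB SPL.
Excess over the loudest (74.5 dB): 77.20 − 74.5 = 2.7 dB.

2.7 dB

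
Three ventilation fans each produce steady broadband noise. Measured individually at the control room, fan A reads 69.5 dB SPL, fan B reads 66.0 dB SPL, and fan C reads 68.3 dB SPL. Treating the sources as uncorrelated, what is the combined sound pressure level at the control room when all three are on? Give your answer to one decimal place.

72.9 dB SPL

Uncorrelated sources add in intensity (power), not in dB.
L_total = 10·log₁₀(10^(69.5/10) + 10^(66.0/10) + 10^(68.3/10)) = 10·log₁₀(19650000) = 72.9 dB SPL.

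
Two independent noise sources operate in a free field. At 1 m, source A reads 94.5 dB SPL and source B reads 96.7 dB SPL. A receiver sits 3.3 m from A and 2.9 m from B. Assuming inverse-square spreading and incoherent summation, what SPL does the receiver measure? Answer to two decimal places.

At the listener: L_A = 94.5 − 20·log₁₀(3.3) = 84.130 dB; L_B = 96.7 − 20·log₁₀(2.9) = 87.452 dB.
Combined: 10·log₁₀(10^(84.130/10)+10^(87.452/10)) = 89.11 dB SPL.

89.11 dB SPL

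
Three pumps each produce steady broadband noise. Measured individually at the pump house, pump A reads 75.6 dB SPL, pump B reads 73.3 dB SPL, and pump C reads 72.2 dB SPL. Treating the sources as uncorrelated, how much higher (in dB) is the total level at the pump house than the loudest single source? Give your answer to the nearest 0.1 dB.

Uncorrelated sources add in intensity (power), not in dB.
L_total = 10·log₁₀(10^(75.6/10) + 10^(73.3/10) + 10^(72.2/10)) = 78.71 dB SPL.
Excess over the loudest (75.6 dB): 78.71 − 75.6 = 3.1 dB.

3.1 dB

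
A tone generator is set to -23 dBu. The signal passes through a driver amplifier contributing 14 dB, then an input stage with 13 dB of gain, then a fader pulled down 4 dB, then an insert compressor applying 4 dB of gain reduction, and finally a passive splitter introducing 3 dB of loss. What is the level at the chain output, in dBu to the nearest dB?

-7 dBu

Cascaded gains and losses add directly in dB.
-23 + 14 + 13 − 4 − 4 − 3 = -7 dBu.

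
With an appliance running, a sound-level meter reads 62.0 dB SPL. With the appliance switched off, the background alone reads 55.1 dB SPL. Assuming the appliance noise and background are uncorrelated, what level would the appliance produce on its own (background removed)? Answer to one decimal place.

Remove the background by subtracting linear intensities:
L_src = 10·log₁₀(10^(62.0/10) − 10^(55.1/10)) = 10·log₁₀(1261000) = 61.0 dB SPL.

61.0 dB SPL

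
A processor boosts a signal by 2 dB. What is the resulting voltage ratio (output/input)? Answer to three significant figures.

Voltage ratio = 10^(dB/20).
10^(2/20) = 10^(0.1000) = 1.26.

1.26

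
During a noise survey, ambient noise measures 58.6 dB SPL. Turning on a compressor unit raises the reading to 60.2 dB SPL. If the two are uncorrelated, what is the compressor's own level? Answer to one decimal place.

55.1 dB SPL

Background correction is a power subtraction:
L_src = 10·log₁₀(10^(60.2/10) − 10^(58.6/10)) = 10·log₁₀(322700) = 55.1 dB SPL.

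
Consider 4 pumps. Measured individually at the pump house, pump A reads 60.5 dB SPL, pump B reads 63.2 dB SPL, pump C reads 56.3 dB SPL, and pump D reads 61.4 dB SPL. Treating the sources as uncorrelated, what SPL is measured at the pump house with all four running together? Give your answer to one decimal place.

Incoherent sources sum as intensities:
L_total = 10·log₁₀(10^(60.5/10) + 10^(63.2/10) + 10^(56.3/10) + 10^(61.4/10)) = 10·log₁₀(5018000) = 67.0 dB SPL.

67.0 dB SPL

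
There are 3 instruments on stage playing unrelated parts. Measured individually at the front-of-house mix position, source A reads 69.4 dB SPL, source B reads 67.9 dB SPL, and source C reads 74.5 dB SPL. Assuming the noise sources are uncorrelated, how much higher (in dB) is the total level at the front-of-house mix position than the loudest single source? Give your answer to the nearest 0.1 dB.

1.8 dB

Uncorrelated sources add in intensity (power), not in dB.
L_total = 10·log₁₀(10^(69.4/10) + 10^(67.9/10) + 10^(74.5/10)) = 76.34 dB SPL.
Excess over the loudest (74.5 dB): 76.34 − 74.5 = 1.8 dB.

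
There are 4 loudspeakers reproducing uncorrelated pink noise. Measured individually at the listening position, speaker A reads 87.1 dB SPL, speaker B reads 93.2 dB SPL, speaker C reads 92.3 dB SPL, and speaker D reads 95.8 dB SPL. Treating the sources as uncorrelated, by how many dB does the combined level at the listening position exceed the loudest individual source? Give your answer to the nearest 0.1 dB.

Incoherent sources sum as intensities:
L_total = 10·log₁₀(10^(87.1/10) + 10^(93.2/10) + 10^(92.3/10) + 10^(95.8/10)) = 99.09 dB SPL.
Excess over the loudest (95.8 dB): 99.09 − 95.8 = 3.3 dB.

3.3 dB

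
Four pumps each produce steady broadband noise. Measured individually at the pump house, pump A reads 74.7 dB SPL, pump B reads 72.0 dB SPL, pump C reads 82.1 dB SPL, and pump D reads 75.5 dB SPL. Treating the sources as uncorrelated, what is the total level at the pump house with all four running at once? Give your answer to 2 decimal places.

83.86 dB SPL

Incoherent sources sum as intensities:
L_total = 10·log₁₀(10^(74.7/10) + 10^(72.0/10) + 10^(82.1/10) + 10^(75.5/10)) = 10·log₁₀(243000000) = 83.86 dB SPL.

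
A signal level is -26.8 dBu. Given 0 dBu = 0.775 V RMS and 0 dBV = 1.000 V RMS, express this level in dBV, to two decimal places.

The offset between the scales is 20·log₁₀(0.775/1.000) = −2.214 dB.
So dBV = -26.8 − 2.214 = -29.01 dBV.

-29.01 dBV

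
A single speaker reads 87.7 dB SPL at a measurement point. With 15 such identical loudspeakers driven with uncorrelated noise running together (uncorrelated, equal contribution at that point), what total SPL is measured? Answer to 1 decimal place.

99.5 dB SPL

15 equal incoherent sources raise the level by 10·log₁₀(15) = 11.76 dB.
L_total = 87.7 + 11.76 = 99.5 dB SPL.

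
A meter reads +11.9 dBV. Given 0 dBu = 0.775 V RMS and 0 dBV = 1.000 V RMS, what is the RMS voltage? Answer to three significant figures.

V = 1.000 V × 10^(+11.9/20).
= 1.000 × 3.936 = 3.94 V.

3.94 V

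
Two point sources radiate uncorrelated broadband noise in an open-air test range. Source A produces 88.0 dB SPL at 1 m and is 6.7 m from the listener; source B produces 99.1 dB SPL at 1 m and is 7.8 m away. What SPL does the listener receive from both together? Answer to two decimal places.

At the listener: L_A = 88.0 − 20·log₁₀(6.7) = 71.479 dB; L_B = 99.1 − 20·log₁₀(7.8) = 81.258 dB.
Combined: 10·log₁₀(10^(71.479/10)+10^(81.258/10)) = 81.69 dB SPL.

81.69 dB SPL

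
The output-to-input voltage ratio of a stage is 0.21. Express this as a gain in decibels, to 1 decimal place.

Voltage ratio → dB uses the 20·log₁₀ form:
20·log₁₀(0.21) = -13.6 dB.

-13.6 dB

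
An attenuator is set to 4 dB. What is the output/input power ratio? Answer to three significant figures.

Power ratio = 10^(dB/10).
10^(-4/10) = 10^(-0.4000) = 0.398.

0.398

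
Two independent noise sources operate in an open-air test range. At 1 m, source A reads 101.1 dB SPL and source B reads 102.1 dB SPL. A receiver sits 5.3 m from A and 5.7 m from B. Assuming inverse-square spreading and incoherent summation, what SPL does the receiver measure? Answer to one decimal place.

At the listener: L_A = 101.1 − 20·log₁₀(5.3) = 86.61 dB; L_B = 102.1 − 20·log₁₀(5.7) = 86.98 dB.
Combined: 10·log₁₀(10^(86.61/10)+10^(86.98/10)) = 89.8 dB SPL.

89.8 dB SPL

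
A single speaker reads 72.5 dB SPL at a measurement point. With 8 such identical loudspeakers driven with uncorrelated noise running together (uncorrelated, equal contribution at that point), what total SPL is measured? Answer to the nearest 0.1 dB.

8 equal incoherent sources raise the level by 10·log₁₀(8) = 9.03 dB.
L_total = 72.5 + 9.03 = 81.5 dB SPL.

81.5 dB SPL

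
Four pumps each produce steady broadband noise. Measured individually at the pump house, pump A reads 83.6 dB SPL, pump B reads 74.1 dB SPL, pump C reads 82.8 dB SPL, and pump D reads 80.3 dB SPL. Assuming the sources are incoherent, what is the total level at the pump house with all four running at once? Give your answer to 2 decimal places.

87.42 dB SPL

Incoherent sources sum as intensities:
L_total = 10·log₁₀(10^(83.6/10) + 10^(74.1/10) + 10^(82.8/10) + 10^(80.3/10)) = 10·log₁₀(552500000) = 87.42 dB SPL.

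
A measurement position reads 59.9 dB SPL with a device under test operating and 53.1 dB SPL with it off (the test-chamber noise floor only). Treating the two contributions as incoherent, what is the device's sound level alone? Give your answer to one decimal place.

Background correction is a power subtraction:
L_src = 10·log₁₀(10^(59.9/10) − 10^(53.1/10)) = 10·log₁₀(773100) = 58.9 dB SPL.

58.9 dB SPL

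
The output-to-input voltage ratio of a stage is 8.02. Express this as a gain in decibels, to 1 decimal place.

18.1 dB

Voltage is an amplitude quantity, so gain = 20·log₁₀(V_out/V_in).
20·log₁₀(8.02) = 18.1 dB.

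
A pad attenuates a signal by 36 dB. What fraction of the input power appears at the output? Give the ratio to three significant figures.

0.000251

Power ratio = 10^(dB/10).
10^(-36/10) = 10^(-3.600) = 0.000251.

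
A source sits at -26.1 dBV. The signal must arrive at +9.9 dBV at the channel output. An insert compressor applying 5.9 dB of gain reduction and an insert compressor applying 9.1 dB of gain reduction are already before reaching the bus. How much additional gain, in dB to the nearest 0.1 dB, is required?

The required make-up gain is the shortfall in the dB sum.
G = +9.9 − (-26.1) + 5.9 + 9.1 = 51.0 dB.

51.0 dB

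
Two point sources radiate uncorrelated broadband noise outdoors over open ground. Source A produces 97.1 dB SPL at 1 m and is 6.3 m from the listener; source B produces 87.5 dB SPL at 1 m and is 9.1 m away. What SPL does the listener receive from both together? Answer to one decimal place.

81.3 dB SPL

At the listener: L_A = 97.1 − 20·log₁₀(6.3) = 81.11 dB; L_B = 87.5 − 20·log₁₀(9.1) = 68.32 dB.
Combined: 10·log₁₀(10^(81.11/10)+10^(68.32/10)) = 81.3 dB SPL.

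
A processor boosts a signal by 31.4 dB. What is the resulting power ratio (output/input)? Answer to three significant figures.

Power ratio = 10^(dB/10).
10^(31.4/10) = 10^(3.140) = 1380.

1380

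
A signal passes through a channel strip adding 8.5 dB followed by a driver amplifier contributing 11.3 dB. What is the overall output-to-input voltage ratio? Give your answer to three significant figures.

Net gain = 8.5 + 11.3 = 19.8 dB.
Voltage ratio = 10^(19.8/20) = 9.77.

9.77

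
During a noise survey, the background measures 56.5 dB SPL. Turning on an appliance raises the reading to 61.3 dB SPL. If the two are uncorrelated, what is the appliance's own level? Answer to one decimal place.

Subtract intensities: L_src = 10·log₁₀(10^(L_total/10) − 10^(L_bg/10)).
L_src = 10·log₁₀(10^(61.3/10) − 10^(56.5/10)) = 10·log₁₀(902300) = 59.6 dB SPL.

59.6 dB SPL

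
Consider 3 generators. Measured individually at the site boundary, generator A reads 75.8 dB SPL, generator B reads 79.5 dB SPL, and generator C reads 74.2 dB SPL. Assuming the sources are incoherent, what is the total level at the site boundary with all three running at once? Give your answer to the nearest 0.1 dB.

81.9 dB SPL

Uncorrelated sources add in intensity (power), not in dB.
L_total = 10·log₁₀(10^(75.8/10) + 10^(79.5/10) + 10^(74.2/10)) = 10·log₁₀(153400000) = 81.9 dB SPL.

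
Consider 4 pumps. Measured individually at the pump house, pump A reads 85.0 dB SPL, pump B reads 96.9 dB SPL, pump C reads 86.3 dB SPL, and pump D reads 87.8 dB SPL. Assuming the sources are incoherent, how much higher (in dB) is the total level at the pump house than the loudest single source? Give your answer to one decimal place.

Add the sources as powers (linear), then convert back to dB:
L_total = 10·log₁₀(10^(85.0/10) + 10^(96.9/10) + 10^(86.3/10) + 10^(87.8/10)) = 97.95 dB SPL.
Excess over the loudest (96.9 dB): 97.95 − 96.9 = 1.1 dB.

1.1 dB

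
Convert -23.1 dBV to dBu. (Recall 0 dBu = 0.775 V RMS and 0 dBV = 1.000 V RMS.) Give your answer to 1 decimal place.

The offset between the scales is 20·log₁₀(0.775/1.000) = −2.214 dB.
So dBu = -23.1 + 2.214 = -20.9 dBu.

-20.9 dBu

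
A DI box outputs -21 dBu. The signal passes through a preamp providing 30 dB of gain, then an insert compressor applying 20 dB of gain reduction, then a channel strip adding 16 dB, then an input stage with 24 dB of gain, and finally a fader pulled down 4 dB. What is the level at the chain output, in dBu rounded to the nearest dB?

Cascaded gains and losses add directly in dB.
-21 + 30 − 20 + 16 + 24 − 4 = +25 dBu.

+25 dBu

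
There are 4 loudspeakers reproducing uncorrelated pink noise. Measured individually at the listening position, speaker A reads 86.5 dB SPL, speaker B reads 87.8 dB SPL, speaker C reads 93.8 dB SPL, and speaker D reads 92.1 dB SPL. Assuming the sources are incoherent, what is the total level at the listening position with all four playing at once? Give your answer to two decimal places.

97.05 dB SPL

Add the sources as powers (linear), then convert back to dB:
L_total = 10·log₁₀(10^(86.5/10) + 10^(87.8/10) + 10^(93.8/10) + 10^(92.1/10)) = 10·log₁₀(5070000000) = 97.05 dB SPL.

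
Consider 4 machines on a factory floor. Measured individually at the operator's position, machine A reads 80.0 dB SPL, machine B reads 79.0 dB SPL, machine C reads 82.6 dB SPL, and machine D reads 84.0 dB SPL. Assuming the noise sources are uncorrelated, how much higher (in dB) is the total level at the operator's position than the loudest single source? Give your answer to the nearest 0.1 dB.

3.9 dB

Add the sources as powers (linear), then convert back to dB:
L_total = 10·log₁₀(10^(80.0/10) + 10^(79.0/10) + 10^(82.6/10) + 10^(84.0/10)) = 87.87 dB SPL.
Excess over the loudest (84.0 dB): 87.87 − 84.0 = 3.9 dB.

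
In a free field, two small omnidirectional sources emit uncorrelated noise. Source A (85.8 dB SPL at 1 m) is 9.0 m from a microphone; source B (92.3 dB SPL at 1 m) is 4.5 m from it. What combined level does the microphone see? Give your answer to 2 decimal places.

At the listener: L_A = 85.8 − 20·log₁₀(9.0) = 66.715 dB; L_B = 92.3 − 20·log₁₀(4.5) = 79.236 dB.
Combined: 10·log₁₀(10^(66.715/10)+10^(79.236/10)) = 79.47 dB SPL.

79.47 dB SPL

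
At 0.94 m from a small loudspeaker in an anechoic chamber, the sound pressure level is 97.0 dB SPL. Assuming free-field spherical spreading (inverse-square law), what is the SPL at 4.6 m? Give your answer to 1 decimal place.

Free-field point source: level drops by 20·log₁₀ of the distance ratio.
ΔL = −20·log₁₀(4.6/0.94) = -13.79 dB, so L₂ = 97.0 + (-13.79) = 83.2 dB SPL.

83.2 dB SPL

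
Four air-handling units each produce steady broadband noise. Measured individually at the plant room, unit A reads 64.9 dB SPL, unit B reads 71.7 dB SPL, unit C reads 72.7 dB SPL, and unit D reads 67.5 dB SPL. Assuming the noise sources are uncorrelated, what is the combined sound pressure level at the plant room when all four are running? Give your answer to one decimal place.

Add the sources as powers (linear), then convert back to dB:
L_total = 10·log₁₀(10^(64.9/10) + 10^(71.7/10) + 10^(72.7/10) + 10^(67.5/10)) = 10·log₁₀(42130000) = 76.2 dB SPL.

76.2 dB SPL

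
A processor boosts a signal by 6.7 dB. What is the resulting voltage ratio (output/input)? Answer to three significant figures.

Voltage ratio = 10^(dB/20).
10^(6.7/20) = 10^(0.3350) = 2.16.

2.16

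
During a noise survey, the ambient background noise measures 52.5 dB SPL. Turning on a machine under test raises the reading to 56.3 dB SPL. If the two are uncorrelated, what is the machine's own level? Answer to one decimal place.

Background correction is a power subtraction:
L_src = 10·log₁₀(10^(56.3/10) − 10^(52.5/10)) = 10·log₁₀(248800) = 54.0 dB SPL.

54.0 dB SPL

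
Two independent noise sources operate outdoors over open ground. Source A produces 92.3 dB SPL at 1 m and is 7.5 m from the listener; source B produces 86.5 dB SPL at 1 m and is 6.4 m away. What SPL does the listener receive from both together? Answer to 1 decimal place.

At the listener: L_A = 92.3 − 20·log₁₀(7.5) = 74.80 dB; L_B = 86.5 − 20·log₁₀(6.4) = 70.38 dB.
Combined: 10·log₁₀(10^(74.80/10)+10^(70.38/10)) = 76.1 dB SPL.

76.1 dB SPL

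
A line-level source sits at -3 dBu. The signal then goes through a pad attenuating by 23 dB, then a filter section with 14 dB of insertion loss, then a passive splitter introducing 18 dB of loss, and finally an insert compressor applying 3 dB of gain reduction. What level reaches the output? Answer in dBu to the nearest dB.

In dB, series stages simply add:
-3 − 23 − 14 − 18 − 3 = -61 dBu.

-61 dBu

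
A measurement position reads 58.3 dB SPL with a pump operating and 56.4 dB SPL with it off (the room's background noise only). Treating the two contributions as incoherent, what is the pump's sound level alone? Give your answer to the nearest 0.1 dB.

53.8 dB SPL

Background correction is a power subtraction:
L_src = 10·log₁₀(10^(58.3/10) − 10^(56.4/10)) = 10·log₁₀(239600) = 53.8 dB SPL.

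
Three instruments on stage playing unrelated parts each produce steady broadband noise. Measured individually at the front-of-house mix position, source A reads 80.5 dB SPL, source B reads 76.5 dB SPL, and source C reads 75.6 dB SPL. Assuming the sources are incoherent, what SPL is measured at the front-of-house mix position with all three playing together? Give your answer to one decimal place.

Uncorrelated sources add in intensity (power), not in dB.
L_total = 10·log₁₀(10^(80.5/10) + 10^(76.5/10) + 10^(75.6/10)) = 10·log₁₀(193200000) = 82.9 dB SPL.

82.9 dB SPL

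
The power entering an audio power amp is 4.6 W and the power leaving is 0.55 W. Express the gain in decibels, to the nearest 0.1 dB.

For a power ratio, dB = 10·log₁₀(P₂/P₁).
10·log₁₀(0.55/4.6) = 10·log₁₀(0.1196) = -9.2 dB.

-9.2 dB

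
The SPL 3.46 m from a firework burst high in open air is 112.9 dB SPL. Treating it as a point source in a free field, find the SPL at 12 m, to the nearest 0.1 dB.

Inverse-square spreading gives ΔL = −20·log₁₀(d₂/d₁).
ΔL = −20·log₁₀(12/3.46) = -10.80 dB, so L₂ = 112.9 + (-10.80) = 102.1 dB SPL.

102.1 dB SPL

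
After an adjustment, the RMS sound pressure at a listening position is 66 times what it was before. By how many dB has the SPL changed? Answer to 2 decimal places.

SPL change from a pressure ratio uses the 20·log₁₀ form:
20·log₁₀(66) = 36.39 dB.

36.39 dB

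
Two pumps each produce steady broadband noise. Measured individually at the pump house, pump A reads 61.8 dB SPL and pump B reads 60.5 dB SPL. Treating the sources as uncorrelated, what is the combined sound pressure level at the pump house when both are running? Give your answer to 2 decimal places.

64.21 dB SPL

Uncorrelated sources add in intensity (power), not in dB.
L_total = 10·log₁₀(10^(61.8/10) + 10^(60.5/10)) = 10·log₁₀(2636000) = 64.21 dB SPL.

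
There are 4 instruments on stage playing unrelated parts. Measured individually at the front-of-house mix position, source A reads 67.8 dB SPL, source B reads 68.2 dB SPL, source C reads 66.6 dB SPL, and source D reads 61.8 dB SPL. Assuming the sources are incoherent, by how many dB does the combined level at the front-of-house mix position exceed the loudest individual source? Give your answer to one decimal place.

4.5 dB

Incoherent sources sum as intensities:
L_total = 10·log₁₀(10^(67.8/10) + 10^(68.2/10) + 10^(66.6/10) + 10^(61.8/10)) = 72.72 dB SPL.
Excess over the loudest (68.2 dB): 72.72 − 68.2 = 4.5 dB.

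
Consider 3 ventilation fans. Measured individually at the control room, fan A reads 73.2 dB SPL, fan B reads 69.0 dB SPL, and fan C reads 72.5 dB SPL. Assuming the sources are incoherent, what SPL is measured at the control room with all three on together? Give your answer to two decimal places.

76.69 dB SPL

Incoherent sources sum as intensities:
L_total = 10·log₁₀(10^(73.2/10) + 10^(69.0/10) + 10^(72.5/10)) = 10·log₁₀(46620000) = 76.69 dB SPL.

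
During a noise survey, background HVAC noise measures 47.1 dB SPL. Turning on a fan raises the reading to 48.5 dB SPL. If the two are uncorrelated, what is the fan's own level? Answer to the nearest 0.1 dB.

Background correction is a power subtraction:
L_src = 10·log₁₀(10^(48.5/10) − 10^(47.1/10)) = 10·log₁₀(19510) = 42.9 dB SPL.

42.9 dB SPL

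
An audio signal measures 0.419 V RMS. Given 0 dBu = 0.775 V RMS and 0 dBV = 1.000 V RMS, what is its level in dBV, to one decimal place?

dBV = 20·log₁₀(V / 1.000 V).
20·log₁₀(0.419/1.000) = -7.6 dBV.

-7.6 dBV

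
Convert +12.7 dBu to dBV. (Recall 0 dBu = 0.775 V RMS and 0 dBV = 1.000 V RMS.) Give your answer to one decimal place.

+10.5 dBV

The offset between the scales is 20·log₁₀(0.775/1.000) = −2.214 dB.
So dBV = +12.7 − 2.214 = +10.5 dBV.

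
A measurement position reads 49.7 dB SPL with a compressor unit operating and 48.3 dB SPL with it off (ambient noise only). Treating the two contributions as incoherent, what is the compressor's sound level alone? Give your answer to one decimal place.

Background correction is a power subtraction:
L_src = 10·log₁₀(10^(49.7/10) − 10^(48.3/10)) = 10·log₁₀(25720) = 44.1 dB SPL.

44.1 dB SPL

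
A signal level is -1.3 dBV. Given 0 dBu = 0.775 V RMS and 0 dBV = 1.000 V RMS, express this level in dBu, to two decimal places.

The offset between the scales is 20·log₁₀(0.775/1.000) = −2.214 dB.
So dBu = -1.3 + 2.214 = +0.91 dBu.

+0.91 dBu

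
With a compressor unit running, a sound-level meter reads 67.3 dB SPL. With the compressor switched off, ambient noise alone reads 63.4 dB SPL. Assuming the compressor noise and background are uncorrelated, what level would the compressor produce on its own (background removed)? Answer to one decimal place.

65.0 dB SPL

Subtract intensities: L_src = 10·log₁₀(10^(L_total/10) − 10^(L_bg/10)).
L_src = 10·log₁₀(10^(67.3/10) − 10^(63.4/10)) = 10·log₁₀(3183000) = 65.0 dB SPL.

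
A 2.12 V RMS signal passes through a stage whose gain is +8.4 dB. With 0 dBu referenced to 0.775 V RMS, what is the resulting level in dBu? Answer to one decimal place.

+17.1 dBu

Input level: 20·log₁₀(2.12/0.775) = 8.74 dBu.
Output: 8.74 + 8.4 = +17.1 dBu.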